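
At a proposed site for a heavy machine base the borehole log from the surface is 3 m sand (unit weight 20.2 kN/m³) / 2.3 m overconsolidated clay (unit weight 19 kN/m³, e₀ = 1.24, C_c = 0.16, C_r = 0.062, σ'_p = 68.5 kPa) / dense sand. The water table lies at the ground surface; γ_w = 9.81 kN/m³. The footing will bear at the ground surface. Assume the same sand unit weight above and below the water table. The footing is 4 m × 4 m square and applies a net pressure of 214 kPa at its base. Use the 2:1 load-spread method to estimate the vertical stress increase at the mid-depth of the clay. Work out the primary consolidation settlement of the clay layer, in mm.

Mid-depth of clay below the ground surface: z = 3 + 2.3/2 = 4.15 m.
Total vertical stress at mid-clay: σ_v = 20.2×3 + 19×1.15 = 82.45 kPa.
Pore pressure: u = 9.81×(4.15 − 0) = 40.712 kPa.
Initial effective stress: σ'_0 = σ_v − u = 82.45 − 40.712 = 41.738 kPa.
Stress increase at mid-clay by the 2:1 spreading method:
Δσ = qBL/((B+z)(L+z)) = 214×4×4/((4+4.15)(4+4.15)) = 51.549 kPa
Final effective stress: σ'_f = 41.738 + 51.549 = 93.287 kPa.
σ'_f = 93.287 > σ'_p = 68.5 kPa, so the stress path crosses the preconsolidation pressure — recompression up to σ'_p, then virgin compression beyond:
S_c = H/(1+e₀)·[C_r·log₁₀(σ'_p/σ'_0) + C_c·log₁₀(σ'_f/σ'_p)]
    = 2.3/2.24 × [0.062×log₁₀(68.5/41.738) + 0.16×log₁₀(93.287/68.5)]
    = 1.0268 × [0.01334 + 0.021461] = 0.03573 m

S_c ≈ 35.7 mm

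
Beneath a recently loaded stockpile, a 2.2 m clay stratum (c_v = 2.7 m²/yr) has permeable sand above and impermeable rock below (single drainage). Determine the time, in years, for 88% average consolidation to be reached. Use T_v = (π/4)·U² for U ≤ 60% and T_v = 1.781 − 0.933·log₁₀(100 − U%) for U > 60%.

Drainage path length: H_d = H = 2.2 m (single drainage).
U > 60%: T_v = 1.781 − 0.933·log₁₀(100 − 88) = 0.77412.
t = T_v·H_d²/c_v = 0.77412×2.2²/2.7 = 1.388 years.

t ≈ 1.39 years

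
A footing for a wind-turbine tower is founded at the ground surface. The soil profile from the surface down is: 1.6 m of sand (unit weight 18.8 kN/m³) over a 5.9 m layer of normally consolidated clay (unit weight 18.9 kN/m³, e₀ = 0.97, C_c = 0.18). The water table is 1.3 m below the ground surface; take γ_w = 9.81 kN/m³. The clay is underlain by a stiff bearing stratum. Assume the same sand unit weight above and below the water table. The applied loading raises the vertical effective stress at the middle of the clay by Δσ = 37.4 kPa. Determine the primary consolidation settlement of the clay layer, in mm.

S_c ≈ 123 mm

Mid-depth of clay below the ground surface: z = 1.6 + 5.9/2 = 4.55 m.
Total vertical stress at mid-clay: σ_v = 18.8×1.6 + 18.9×2.95 = 85.835 kPa.
Pore pressure: u = 9.81×(4.55 − 1.3) = 31.883 kPa.
Initial effective stress: σ'_0 = σ_v − u = 85.835 − 31.883 = 53.952 kPa.
Final effective stress: σ'_f = σ'_0 + Δσ = 53.952 + 37.4 = 91.352 kPa.
Normally consolidated clay, so the full stress increment lies on the virgin compression line:
S_c = C_c·H/(1+e₀)·log₁₀(σ'_f/σ'_0) = 0.18×5.9/(1+0.97)×log₁₀(91.352/53.952)
    = 0.53909 × 0.22871 = 0.1233 m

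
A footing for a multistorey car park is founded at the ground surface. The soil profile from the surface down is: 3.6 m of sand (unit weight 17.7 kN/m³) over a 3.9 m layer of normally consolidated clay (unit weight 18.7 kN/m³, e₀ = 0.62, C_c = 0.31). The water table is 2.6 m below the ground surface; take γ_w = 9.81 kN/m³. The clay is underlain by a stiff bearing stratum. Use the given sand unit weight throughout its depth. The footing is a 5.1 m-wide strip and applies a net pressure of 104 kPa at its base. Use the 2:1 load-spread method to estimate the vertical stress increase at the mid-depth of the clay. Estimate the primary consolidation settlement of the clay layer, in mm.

Mid-depth of clay below the ground surface: z = 3.6 + 3.9/2 = 5.55 m.
Total vertical stress at mid-clay: σ_v = 17.7×3.6 + 18.7×1.95 = 100.19 kPa.
Pore pressure: u = 9.81×(5.55 − 2.6) = 28.94 kPa.
Initial effective stress: σ'_0 = σ_v − u = 100.19 − 28.94 = 71.25 kPa.
Stress increase at mid-clay by the 2:1 spreading method:
Δσ = qB/(B+z) = 104×5.1/(5.1+5.55) = 49.803 kPa
Final effective stress: σ'_f = σ'_0 + Δσ = 71.25 + 49.803 = 121.05 kPa.
Normally consolidated clay, so the full stress increment lies on the virgin compression line:
S_c = C_c·H/(1+e₀)·log₁₀(σ'_f/σ'_0) = 0.31×3.9/(1+0.62)×log₁₀(121.05/71.25)
    = 0.7463 × 0.23018 = 0.1718 m

S_c ≈ 172 mm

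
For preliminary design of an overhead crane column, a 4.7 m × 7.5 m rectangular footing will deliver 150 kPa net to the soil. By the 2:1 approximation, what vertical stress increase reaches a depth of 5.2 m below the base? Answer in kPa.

By the 2:1 method the load spreads at 1 horizontal : 2 vertical, so at depth z the loaded area has grown by z in each plan dimension:
Δσ = qBL/((B+z)(L+z)) = 150×4.7×7.5/((4.7+5.2)(7.5+5.2)) = 42.054 kPa

Δσ_z ≈ 42.1 kPa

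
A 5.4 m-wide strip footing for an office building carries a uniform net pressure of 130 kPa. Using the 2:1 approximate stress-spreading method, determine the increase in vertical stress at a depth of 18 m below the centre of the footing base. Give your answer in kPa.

Δσ_z ≈ 30 kPa

By the 2:1 method the load spreads at 1 horizontal : 2 vertical, so at depth z the loaded area has grown by z in each plan dimension:
Δσ = qB/(B+z) = 130×5.4/(5.4+18) = 30 kPa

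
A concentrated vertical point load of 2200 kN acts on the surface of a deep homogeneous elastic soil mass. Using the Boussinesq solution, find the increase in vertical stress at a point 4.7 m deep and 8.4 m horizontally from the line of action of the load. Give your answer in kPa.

Δσ_z ≈ 1.32 kPa

Boussinesq vertical stress below a point load on an elastic half-space:
Δσ_z = 3P/(2πz²) · [1 + (r/z)²]^(−5/2)
r/z = 8.4/4.7 = 1.7872; [1+(r/z)²]^(−5/2) = 0.027757.
Δσ_z = 3×2200/(2π×4.7²) × 0.027757 = 47.552 × 0.027757 = 1.32 kPa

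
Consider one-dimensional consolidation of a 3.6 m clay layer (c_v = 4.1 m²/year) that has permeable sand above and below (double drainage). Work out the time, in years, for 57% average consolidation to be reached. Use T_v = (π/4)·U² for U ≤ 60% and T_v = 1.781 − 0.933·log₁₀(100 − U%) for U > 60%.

t ≈ 0.202 years

Drainage path length: H_d = H/2 = 1.8 m (double drainage).
U ≤ 60%: T_v = (π/4)·U² = (π/4)×0.57² = 0.25518.
t = T_v·H_d²/c_v = 0.25518×1.8²/4.1 = 0.2017 years.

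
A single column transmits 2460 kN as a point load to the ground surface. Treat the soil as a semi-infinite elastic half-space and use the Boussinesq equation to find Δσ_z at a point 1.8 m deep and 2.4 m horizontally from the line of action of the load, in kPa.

Boussinesq vertical stress below a point load on an elastic half-space:
Δσ_z = 3P/(2πz²) · [1 + (r/z)²]^(−5/2)
r/z = 2.4/1.8 = 1.3333; [1+(r/z)²]^(−5/2) = 0.07776.
Δσ_z = 3×2460/(2π×1.8²) × 0.07776 = 362.52 × 0.07776 = 28.19 kPa

Δσ_z ≈ 28.2 kPa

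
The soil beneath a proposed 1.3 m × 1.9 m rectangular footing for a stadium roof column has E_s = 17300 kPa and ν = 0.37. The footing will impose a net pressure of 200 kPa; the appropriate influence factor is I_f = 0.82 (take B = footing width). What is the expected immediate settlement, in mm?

S_e ≈ 10.6 mm

Immediate (elastic) settlement: S_e = q·B·(1−ν²)/E_s · I_f.
S_e = 200 × 1.3 × (1 − 0.37²) / 17300 × 0.82
    = 200 × 1.3 × 0.8631 / 17300 × 0.82
    = 0.01064 m = 10.64 mm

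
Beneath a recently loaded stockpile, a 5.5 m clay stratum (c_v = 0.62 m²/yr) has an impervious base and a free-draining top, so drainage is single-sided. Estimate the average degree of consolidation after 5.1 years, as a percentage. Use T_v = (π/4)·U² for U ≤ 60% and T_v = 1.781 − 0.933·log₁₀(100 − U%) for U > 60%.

U ≈ 36.5 %

Drainage path length: H_d = H = 5.5 m (single drainage).
T_v = c_v·t/H_d² = 0.62×5.1/5.5² = 0.10453.
T_v = 0.10453 corresponds to the U ≤ 60% branch:
U = √(4T_v/π) = 0.3648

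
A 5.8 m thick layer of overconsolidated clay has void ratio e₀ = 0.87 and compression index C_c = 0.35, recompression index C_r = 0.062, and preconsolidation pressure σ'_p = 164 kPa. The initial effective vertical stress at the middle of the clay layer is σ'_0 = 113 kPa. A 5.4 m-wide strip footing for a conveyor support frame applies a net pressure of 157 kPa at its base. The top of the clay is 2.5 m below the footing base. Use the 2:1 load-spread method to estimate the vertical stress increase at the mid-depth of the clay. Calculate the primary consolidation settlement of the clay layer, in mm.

S_c ≈ 104 mm

Mid-depth of clay below the footing base: z = 2.5 + 5.8/2 = 5.4 m.
Stress increase at mid-clay by the 2:1 spreading method:
Δσ = qB/(B+z) = 157×5.4/(5.4+5.4) = 78.5 kPa
Final effective stress: σ'_f = 113 + 78.5 = 191.5 kPa.
σ'_f = 191.5 > σ'_p = 164 kPa, so the stress path crosses the preconsolidation pressure — recompression up to σ'_p, then virgin compression beyond:
S_c = H/(1+e₀)·[C_r·log₁₀(σ'_p/σ'_0) + C_c·log₁₀(σ'_f/σ'_p)]
    = 5.8/1.87 × [0.062×log₁₀(164/113) + 0.35×log₁₀(191.5/164)]
    = 3.1016 × [0.010029 + 0.023564] = 0.1042 m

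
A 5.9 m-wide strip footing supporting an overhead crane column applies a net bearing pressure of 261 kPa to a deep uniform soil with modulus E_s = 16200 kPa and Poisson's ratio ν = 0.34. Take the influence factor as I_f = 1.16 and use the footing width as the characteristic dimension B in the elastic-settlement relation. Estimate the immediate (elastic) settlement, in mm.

Immediate (elastic) settlement: S_e = q·B·(1−ν²)/E_s · I_f.
S_e = 261 × 5.9 × (1 − 0.34²) / 16200 × 1.16
    = 261 × 5.9 × 0.8844 / 16200 × 1.16
    = 0.09752 m = 97.52 mm

S_e ≈ 97.5 mm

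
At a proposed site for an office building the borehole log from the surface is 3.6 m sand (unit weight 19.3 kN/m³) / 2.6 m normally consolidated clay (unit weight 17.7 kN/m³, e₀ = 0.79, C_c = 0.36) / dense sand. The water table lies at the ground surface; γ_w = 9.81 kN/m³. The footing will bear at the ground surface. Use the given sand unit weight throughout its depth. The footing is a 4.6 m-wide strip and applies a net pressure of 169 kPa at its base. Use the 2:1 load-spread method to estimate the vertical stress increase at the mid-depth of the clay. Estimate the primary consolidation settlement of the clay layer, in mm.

S_c ≈ 237 mm

Mid-depth of clay below the ground surface: z = 3.6 + 2.6/2 = 4.9 m.
Total vertical stress at mid-clay: σ_v = 19.3×3.6 + 17.7×1.3 = 92.49 kPa.
Pore pressure: u = 9.81×(4.9 − 0) = 48.069 kPa.
Initial effective stress: σ'_0 = σ_v − u = 92.49 − 48.069 = 44.421 kPa.
Stress increase at mid-clay by the 2:1 spreading method:
Δσ = qB/(B+z) = 169×4.6/(4.6+4.9) = 81.832 kPa
Final effective stress: σ'_f = σ'_0 + Δσ = 44.421 + 81.832 = 126.25 kPa.
Normally consolidated clay, so the full stress increment lies on the virgin compression line:
S_c = C_c·H/(1+e₀)·log₁₀(σ'_f/σ'_0) = 0.36×2.6/(1+0.79)×log₁₀(126.25/44.421)
    = 0.52291 × 0.45364 = 0.2372 m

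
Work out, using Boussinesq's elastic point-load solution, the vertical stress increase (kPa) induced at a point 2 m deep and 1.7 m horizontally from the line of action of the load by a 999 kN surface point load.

Δσ_z ≈ 30.6 kPa

Boussinesq vertical stress below a point load on an elastic half-space:
Δσ_z = 3P/(2πz²) · [1 + (r/z)²]^(−5/2)
r/z = 1.7/2 = 0.85; [1+(r/z)²]^(−5/2) = 0.2568.
Δσ_z = 3×999/(2π×2²) × 0.2568 = 119.25 × 0.2568 = 30.62 kPa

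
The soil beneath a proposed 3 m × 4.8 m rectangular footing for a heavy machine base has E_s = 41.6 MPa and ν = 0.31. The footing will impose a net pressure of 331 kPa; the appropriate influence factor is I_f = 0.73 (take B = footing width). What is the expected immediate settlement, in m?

S_e ≈ 0.0158 m

Immediate (elastic) settlement: S_e = q·B·(1−ν²)/E_s · I_f.
E_s = 41.6 MPa = 41600 kPa.
S_e = 331 × 3 × (1 − 0.31²) / 41600 × 0.73
    = 331 × 3 × 0.9039 / 41600 × 0.73
    = 0.01575 m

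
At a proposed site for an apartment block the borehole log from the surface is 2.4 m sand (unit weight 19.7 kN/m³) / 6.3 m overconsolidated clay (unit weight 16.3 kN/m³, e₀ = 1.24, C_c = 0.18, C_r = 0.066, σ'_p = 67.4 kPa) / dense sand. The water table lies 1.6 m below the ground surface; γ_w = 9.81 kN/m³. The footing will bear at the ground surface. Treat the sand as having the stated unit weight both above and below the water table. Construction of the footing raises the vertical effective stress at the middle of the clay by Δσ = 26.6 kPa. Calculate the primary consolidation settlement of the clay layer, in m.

S_c ≈ 0.0643 m

Mid-depth of clay below the ground surface: z = 2.4 + 6.3/2 = 5.55 m.
Total vertical stress at mid-clay: σ_v = 19.7×2.4 + 16.3×3.15 = 98.625 kPa.
Pore pressure: u = 9.81×(5.55 − 1.6) = 38.75 kPa.
Initial effective stress: σ'_0 = σ_v − u = 98.625 − 38.75 = 59.875 kPa.
Final effective stress: σ'_f = 59.875 + 26.6 = 86.475 kPa.
σ'_f = 86.475 > σ'_p = 67.4 kPa, so the stress path crosses the preconsolidation pressure — recompression up to σ'_p, then virgin compression beyond:
S_c = H/(1+e₀)·[C_r·log₁₀(σ'_p/σ'_0) + C_c·log₁₀(σ'_f/σ'_p)]
    = 6.3/2.24 × [0.066×log₁₀(67.4/59.875) + 0.18×log₁₀(86.475/67.4)]
    = 2.8125 × [0.0033933 + 0.019482] = 0.06434 m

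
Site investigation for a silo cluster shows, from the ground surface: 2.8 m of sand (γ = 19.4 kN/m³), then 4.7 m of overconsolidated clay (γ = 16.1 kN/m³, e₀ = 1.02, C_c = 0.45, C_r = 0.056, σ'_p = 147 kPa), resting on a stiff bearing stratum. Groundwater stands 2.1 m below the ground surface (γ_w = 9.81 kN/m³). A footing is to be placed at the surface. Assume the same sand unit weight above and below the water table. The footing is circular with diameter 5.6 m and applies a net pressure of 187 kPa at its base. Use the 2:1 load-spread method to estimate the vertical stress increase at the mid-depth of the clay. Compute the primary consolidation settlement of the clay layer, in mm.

S_c ≈ 33.7 mm

Mid-depth of clay below the ground surface: z = 2.8 + 4.7/2 = 5.15 m.
Total vertical stress at mid-clay: σ_v = 19.4×2.8 + 16.1×2.35 = 92.155 kPa.
Pore pressure: u = 9.81×(5.15 − 2.1) = 29.921 kPa.
Initial effective stress: σ'_0 = σ_v − u = 92.155 − 29.921 = 62.234 kPa.
Stress increase at mid-clay by the 2:1 spreading method:
Δσ ≈ qD²/(D+z)² = 187×5.6²/(5.6+5.15)² = 50.746 kPa
Final effective stress: σ'_f = 62.234 + 50.746 = 112.98 kPa.
σ'_f = 112.98 ≤ σ'_p = 147 kPa, so the clay remains overconsolidated and only the recompression index applies:
S_c = C_r·H/(1+e₀)·log₁₀(σ'_f/σ'_0) = 0.056×4.7/2.02×log₁₀(112.98/62.234)
    = 0.1303 × 0.25897 = 0.03374 m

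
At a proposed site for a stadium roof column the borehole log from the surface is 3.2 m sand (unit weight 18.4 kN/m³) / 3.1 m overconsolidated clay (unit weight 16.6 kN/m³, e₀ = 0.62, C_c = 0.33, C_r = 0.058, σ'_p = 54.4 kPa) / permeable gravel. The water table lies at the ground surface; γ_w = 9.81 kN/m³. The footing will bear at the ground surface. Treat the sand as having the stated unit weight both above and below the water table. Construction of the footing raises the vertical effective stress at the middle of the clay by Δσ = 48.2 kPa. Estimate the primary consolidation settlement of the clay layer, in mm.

Mid-depth of clay below the ground surface: z = 3.2 + 3.1/2 = 4.75 m.
Total vertical stress at mid-clay: σ_v = 18.4×3.2 + 16.6×1.55 = 84.61 kPa.
Pore pressure: u = 9.81×(4.75 − 0) = 46.598 kPa.
Initial effective stress: σ'_0 = σ_v − u = 84.61 − 46.598 = 38.012 kPa.
Final effective stress: σ'_f = 38.012 + 48.2 = 86.212 kPa.
σ'_f = 86.212 > σ'_p = 54.4 kPa, so the stress path crosses the preconsolidation pressure — recompression up to σ'_p, then virgin compression beyond:
S_c = H/(1+e₀)·[C_r·log₁₀(σ'_p/σ'_0) + C_c·log₁₀(σ'_f/σ'_p)]
    = 3.1/1.62 × [0.058×log₁₀(54.4/38.012) + 0.33×log₁₀(86.212/54.4)]
    = 1.9136 × [0.0090293 + 0.06599] = 0.1436 m

S_c ≈ 144 mm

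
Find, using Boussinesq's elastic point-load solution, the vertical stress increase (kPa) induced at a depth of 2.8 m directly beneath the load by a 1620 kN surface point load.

Δσ_z ≈ 98.7 kPa

Boussinesq vertical stress below a point load on an elastic half-space:
Δσ_z = 3P/(2πz²) · [1 + (r/z)²]^(−5/2)
r/z = 0/2.8 = 0; [1+(r/z)²]^(−5/2) = 1.
Δσ_z = 3×1620/(2π×2.8²) × 1 = 98.66 × 1 = 98.66 kPa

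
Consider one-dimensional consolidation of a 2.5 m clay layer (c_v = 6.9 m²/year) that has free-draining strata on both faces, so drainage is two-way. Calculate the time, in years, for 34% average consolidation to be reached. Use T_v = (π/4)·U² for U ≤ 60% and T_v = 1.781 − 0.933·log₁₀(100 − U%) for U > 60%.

t ≈ 0.0206 years

Drainage path length: H_d = H/2 = 1.25 m (double drainage).
U ≤ 60%: T_v = (π/4)·U² = (π/4)×0.34² = 0.090792.
t = T_v·H_d²/c_v = 0.090792×1.25²/6.9 = 0.02056 years.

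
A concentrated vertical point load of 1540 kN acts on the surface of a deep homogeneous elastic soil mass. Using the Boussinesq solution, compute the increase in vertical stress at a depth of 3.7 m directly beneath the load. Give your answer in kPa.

Δσ_z ≈ 53.7 kPa

Boussinesq vertical stress below a point load on an elastic half-space:
Δσ_z = 3P/(2πz²) · [1 + (r/z)²]^(−5/2)
r/z = 0/3.7 = 0; [1+(r/z)²]^(−5/2) = 1.
Δσ_z = 3×1540/(2π×3.7²) × 1 = 53.71 × 1 = 53.71 kPa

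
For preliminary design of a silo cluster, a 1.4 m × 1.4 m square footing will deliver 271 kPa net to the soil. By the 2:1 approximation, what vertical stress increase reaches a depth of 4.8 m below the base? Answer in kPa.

Δσ_z ≈ 13.8 kPa

By the 2:1 method the load spreads at 1 horizontal : 2 vertical, so at depth z the loaded area has grown by z in each plan dimension:
Δσ = qBL/((B+z)(L+z)) = 271×1.4×1.4/((1.4+4.8)(1.4+4.8)) = 13.818 kPa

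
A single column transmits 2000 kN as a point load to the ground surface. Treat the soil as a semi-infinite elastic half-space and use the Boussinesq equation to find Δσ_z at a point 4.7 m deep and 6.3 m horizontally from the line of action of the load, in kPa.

Δσ_z ≈ 3.3 kPa

Boussinesq vertical stress below a point load on an elastic half-space:
Δσ_z = 3P/(2πz²) · [1 + (r/z)²]^(−5/2)
r/z = 6.3/4.7 = 1.3404; [1+(r/z)²]^(−5/2) = 0.076449.
Δσ_z = 3×2000/(2π×4.7²) × 0.076449 = 43.229 × 0.076449 = 3.305 kPa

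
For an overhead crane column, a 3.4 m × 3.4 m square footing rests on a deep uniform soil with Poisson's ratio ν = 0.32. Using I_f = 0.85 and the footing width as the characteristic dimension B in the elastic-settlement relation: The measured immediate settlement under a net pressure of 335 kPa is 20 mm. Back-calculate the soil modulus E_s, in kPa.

S_e = q·B·(1−ν²)/E_s · I_f  ⇒  E_s = q·B·(1−ν²)·I_f / S_e.
E_s = 335 × 3.4 × 0.8976 × 0.85 / 0.02 = 43450 kPa

E_s ≈ 43500 kPa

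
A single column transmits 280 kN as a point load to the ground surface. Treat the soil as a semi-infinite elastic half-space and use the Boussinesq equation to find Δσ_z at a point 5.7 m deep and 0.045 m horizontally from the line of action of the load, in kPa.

Δσ_z ≈ 4.11 kPa

Boussinesq vertical stress below a point load on an elastic half-space:
Δσ_z = 3P/(2πz²) · [1 + (r/z)²]^(−5/2)
r/z = 0.045/5.7 = 0.0078947; [1+(r/z)²]^(−5/2) = 0.99984.
Δσ_z = 3×280/(2π×5.7²) × 0.99984 = 4.1148 × 0.99984 = 4.114 kPa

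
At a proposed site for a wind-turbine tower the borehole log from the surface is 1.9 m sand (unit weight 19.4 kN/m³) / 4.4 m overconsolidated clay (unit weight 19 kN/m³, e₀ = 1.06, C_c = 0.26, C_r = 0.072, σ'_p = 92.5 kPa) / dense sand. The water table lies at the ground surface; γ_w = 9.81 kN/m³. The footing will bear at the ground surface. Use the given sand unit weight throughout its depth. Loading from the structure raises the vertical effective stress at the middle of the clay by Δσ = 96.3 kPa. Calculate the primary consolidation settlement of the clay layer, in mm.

S_c ≈ 149 mm

Mid-depth of clay below the ground surface: z = 1.9 + 4.4/2 = 4.1 m.
Total vertical stress at mid-clay: σ_v = 19.4×1.9 + 19×2.2 = 78.66 kPa.
Pore pressure: u = 9.81×(4.1 − 0) = 40.221 kPa.
Initial effective stress: σ'_0 = σ_v − u = 78.66 − 40.221 = 38.439 kPa.
Final effective stress: σ'_f = 38.439 + 96.3 = 134.74 kPa.
σ'_f = 134.74 > σ'_p = 92.5 kPa, so the stress path crosses the preconsolidation pressure — recompression up to σ'_p, then virgin compression beyond:
S_c = H/(1+e₀)·[C_r·log₁₀(σ'_p/σ'_0) + C_c·log₁₀(σ'_f/σ'_p)]
    = 4.4/2.06 × [0.072×log₁₀(92.5/38.439) + 0.26×log₁₀(134.74/92.5)]
    = 2.1359 × [0.027459 + 0.042472] = 0.1494 m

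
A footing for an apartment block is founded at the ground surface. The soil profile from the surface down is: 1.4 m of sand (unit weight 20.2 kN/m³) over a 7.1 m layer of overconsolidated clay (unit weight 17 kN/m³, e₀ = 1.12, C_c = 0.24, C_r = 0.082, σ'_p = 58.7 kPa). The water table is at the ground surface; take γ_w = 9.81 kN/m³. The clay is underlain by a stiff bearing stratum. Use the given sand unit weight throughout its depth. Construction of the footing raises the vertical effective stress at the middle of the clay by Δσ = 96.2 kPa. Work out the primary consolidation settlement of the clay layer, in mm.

Mid-depth of clay below the ground surface: z = 1.4 + 7.1/2 = 4.95 m.
Total vertical stress at mid-clay: σ_v = 20.2×1.4 + 17×3.55 = 88.63 kPa.
Pore pressure: u = 9.81×(4.95 − 0) = 48.56 kPa.
Initial effective stress: σ'_0 = σ_v − u = 88.63 − 48.56 = 40.07 kPa.
Final effective stress: σ'_f = 40.07 + 96.2 = 136.27 kPa.
σ'_f = 136.27 > σ'_p = 58.7 kPa, so the stress path crosses the preconsolidation pressure — recompression up to σ'_p, then virgin compression beyond:
S_c = H/(1+e₀)·[C_r·log₁₀(σ'_p/σ'_0) + C_c·log₁₀(σ'_f/σ'_p)]
    = 7.1/2.12 × [0.082×log₁₀(58.7/40.07) + 0.24×log₁₀(136.27/58.7)]
    = 3.3491 × [0.013597 + 0.087783] = 0.3395 m

S_c ≈ 340 mm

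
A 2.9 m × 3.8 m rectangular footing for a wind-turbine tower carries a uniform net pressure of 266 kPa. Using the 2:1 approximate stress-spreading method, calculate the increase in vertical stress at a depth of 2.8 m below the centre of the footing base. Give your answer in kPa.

Δσ_z ≈ 77.9 kPa

By the 2:1 method the load spreads at 1 horizontal : 2 vertical, so at depth z the loaded area has grown by z in each plan dimension:
Δσ = qBL/((B+z)(L+z)) = 266×2.9×3.8/((2.9+2.8)(3.8+2.8)) = 77.919 kPa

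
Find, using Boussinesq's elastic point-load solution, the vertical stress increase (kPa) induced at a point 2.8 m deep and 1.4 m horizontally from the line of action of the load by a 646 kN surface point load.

Δσ_z ≈ 22.5 kPa

Boussinesq vertical stress below a point load on an elastic half-space:
Δσ_z = 3P/(2πz²) · [1 + (r/z)²]^(−5/2)
r/z = 1.4/2.8 = 0.5; [1+(r/z)²]^(−5/2) = 0.57243.
Δσ_z = 3×646/(2π×2.8²) × 0.57243 = 39.342 × 0.57243 = 22.52 kPa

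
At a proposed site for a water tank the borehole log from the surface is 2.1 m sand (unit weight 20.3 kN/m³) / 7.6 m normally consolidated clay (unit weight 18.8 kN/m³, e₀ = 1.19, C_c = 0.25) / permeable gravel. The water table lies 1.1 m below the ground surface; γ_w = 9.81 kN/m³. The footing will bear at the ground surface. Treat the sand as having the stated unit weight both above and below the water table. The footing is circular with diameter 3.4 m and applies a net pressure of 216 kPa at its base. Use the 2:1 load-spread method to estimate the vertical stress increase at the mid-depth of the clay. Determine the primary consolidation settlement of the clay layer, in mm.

S_c ≈ 135 mm

Mid-depth of clay below the ground surface: z = 2.1 + 7.6/2 = 5.9 m.
Total vertical stress at mid-clay: σ_v = 20.3×2.1 + 18.8×3.8 = 114.07 kPa.
Pore pressure: u = 9.81×(5.9 − 1.1) = 47.088 kPa.
Initial effective stress: σ'_0 = σ_v − u = 114.07 − 47.088 = 66.982 kPa.
Stress increase at mid-clay by the 2:1 spreading method:
Δσ ≈ qD²/(D+z)² = 216×3.4²/(3.4+5.9)² = 28.87 kPa
Final effective stress: σ'_f = σ'_0 + Δσ = 66.982 + 28.87 = 95.852 kPa.
Normally consolidated clay, so the full stress increment lies on the virgin compression line:
S_c = C_c·H/(1+e₀)·log₁₀(σ'_f/σ'_0) = 0.25×7.6/(1+1.19)×log₁₀(95.852/66.982)
    = 0.86758 × 0.15564 = 0.135 m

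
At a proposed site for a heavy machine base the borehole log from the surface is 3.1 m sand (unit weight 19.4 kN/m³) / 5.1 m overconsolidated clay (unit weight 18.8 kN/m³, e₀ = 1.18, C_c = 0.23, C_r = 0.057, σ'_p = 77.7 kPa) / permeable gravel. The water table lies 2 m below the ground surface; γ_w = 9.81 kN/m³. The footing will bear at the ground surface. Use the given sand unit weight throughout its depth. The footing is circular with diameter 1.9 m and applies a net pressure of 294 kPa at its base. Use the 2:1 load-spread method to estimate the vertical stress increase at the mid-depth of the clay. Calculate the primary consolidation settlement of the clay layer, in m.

Mid-depth of clay below the ground surface: z = 3.1 + 5.1/2 = 5.65 m.
Total vertical stress at mid-clay: σ_v = 19.4×3.1 + 18.8×2.55 = 108.08 kPa.
Pore pressure: u = 9.81×(5.65 − 2) = 35.806 kPa.
Initial effective stress: σ'_0 = σ_v − u = 108.08 − 35.806 = 72.274 kPa.
Stress increase at mid-clay by the 2:1 spreading method:
Δσ ≈ qD²/(D+z)² = 294×1.9²/(1.9+5.65)² = 18.619 kPa
Final effective stress: σ'_f = 72.274 + 18.619 = 90.893 kPa.
σ'_f = 90.893 > σ'_p = 77.7 kPa, so the stress path crosses the preconsolidation pressure — recompression up to σ'_p, then virgin compression beyond:
S_c = H/(1+e₀)·[C_r·log₁₀(σ'_p/σ'_0) + C_c·log₁₀(σ'_f/σ'_p)]
    = 5.1/2.18 × [0.057×log₁₀(77.7/72.274) + 0.23×log₁₀(90.893/77.7)]
    = 2.3394 × [0.001792 + 0.015665] = 0.04084 m

S_c ≈ 0.0408 m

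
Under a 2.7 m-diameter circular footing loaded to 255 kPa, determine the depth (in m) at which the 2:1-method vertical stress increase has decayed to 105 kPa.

z ≈ 1.51 m

2:1 spreading — at depth z the loaded area has grown by z in each plan dimension:
qD²/(D+z)² = Δσ_z ⇒ z = D(√(q/Δσ_z) − 1) = 2.7×(√(255/105) − 1) = 1.508 m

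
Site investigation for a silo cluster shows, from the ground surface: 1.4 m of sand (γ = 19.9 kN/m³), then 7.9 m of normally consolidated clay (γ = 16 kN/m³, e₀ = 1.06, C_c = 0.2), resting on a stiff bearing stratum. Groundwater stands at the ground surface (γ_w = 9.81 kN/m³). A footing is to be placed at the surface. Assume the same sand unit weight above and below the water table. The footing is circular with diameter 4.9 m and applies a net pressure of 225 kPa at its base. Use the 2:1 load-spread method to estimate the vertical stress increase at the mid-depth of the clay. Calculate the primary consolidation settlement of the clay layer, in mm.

Mid-depth of clay below the ground surface: z = 1.4 + 7.9/2 = 5.35 m.
Total vertical stress at mid-clay: σ_v = 19.9×1.4 + 16×3.95 = 91.06 kPa.
Pore pressure: u = 9.81×(5.35 − 0) = 52.483 kPa.
Initial effective stress: σ'_0 = σ_v − u = 91.06 − 52.483 = 38.577 kPa.
Stress increase at mid-clay by the 2:1 spreading method:
Δσ ≈ qD²/(D+z)² = 225×4.9²/(4.9+5.35)² = 51.419 kPa
Final effective stress: σ'_f = σ'_0 + Δσ = 38.577 + 51.419 = 89.996 kPa.
Normally consolidated clay, so the full stress increment lies on the virgin compression line:
S_c = C_c·H/(1+e₀)·log₁₀(σ'_f/σ'_0) = 0.2×7.9/(1+1.06)×log₁₀(89.996/38.577)
    = 0.76699 × 0.36789 = 0.2822 m

S_c ≈ 282 mm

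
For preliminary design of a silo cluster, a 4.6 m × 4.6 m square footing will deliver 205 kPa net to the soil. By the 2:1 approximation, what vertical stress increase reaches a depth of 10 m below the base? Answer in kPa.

Δσ_z ≈ 20.4 kPa

By the 2:1 method the load spreads at 1 horizontal : 2 vertical, so at depth z the loaded area has grown by z in each plan dimension:
Δσ = qBL/((B+z)(L+z)) = 205×4.6×4.6/((4.6+10)(4.6+10)) = 20.35 kPa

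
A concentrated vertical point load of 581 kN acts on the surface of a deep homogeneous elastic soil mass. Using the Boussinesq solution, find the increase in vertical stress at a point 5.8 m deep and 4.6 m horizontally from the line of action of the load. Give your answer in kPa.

Δσ_z ≈ 2.43 kPa

Boussinesq vertical stress below a point load on an elastic half-space:
Δσ_z = 3P/(2πz²) · [1 + (r/z)²]^(−5/2)
r/z = 4.6/5.8 = 0.7931; [1+(r/z)²]^(−5/2) = 0.29525.
Δσ_z = 3×581/(2π×5.8²) × 0.29525 = 8.2463 × 0.29525 = 2.435 kPa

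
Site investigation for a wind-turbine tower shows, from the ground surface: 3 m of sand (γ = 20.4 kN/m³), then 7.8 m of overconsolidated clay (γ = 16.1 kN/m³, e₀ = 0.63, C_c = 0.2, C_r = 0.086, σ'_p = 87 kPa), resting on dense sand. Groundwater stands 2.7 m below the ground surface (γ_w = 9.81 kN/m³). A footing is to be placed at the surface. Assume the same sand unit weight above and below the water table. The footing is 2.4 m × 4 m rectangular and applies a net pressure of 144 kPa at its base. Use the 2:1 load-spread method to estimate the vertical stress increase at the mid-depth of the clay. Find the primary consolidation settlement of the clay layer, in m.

Mid-depth of clay below the ground surface: z = 3 + 7.8/2 = 6.9 m.
Total vertical stress at mid-clay: σ_v = 20.4×3 + 16.1×3.9 = 123.99 kPa.
Pore pressure: u = 9.81×(6.9 − 2.7) = 41.202 kPa.
Initial effective stress: σ'_0 = σ_v − u = 123.99 − 41.202 = 82.788 kPa.
Stress increase at mid-clay by the 2:1 spreading method:
Δσ = qBL/((B+z)(L+z)) = 144×2.4×4/((2.4+6.9)(4+6.9)) = 13.637 kPa
Final effective stress: σ'_f = 82.788 + 13.637 = 96.425 kPa.
σ'_f = 96.425 > σ'_p = 87 kPa, so the stress path crosses the preconsolidation pressure — recompression up to σ'_p, then virgin compression beyond:
S_c = H/(1+e₀)·[C_r·log₁₀(σ'_p/σ'_0) + C_c·log₁₀(σ'_f/σ'_p)]
    = 7.8/1.63 × [0.086×log₁₀(87/82.788) + 0.2×log₁₀(96.425/87)]
    = 4.7853 × [0.0018535 + 0.0089341] = 0.05162 m

S_c ≈ 0.0516 m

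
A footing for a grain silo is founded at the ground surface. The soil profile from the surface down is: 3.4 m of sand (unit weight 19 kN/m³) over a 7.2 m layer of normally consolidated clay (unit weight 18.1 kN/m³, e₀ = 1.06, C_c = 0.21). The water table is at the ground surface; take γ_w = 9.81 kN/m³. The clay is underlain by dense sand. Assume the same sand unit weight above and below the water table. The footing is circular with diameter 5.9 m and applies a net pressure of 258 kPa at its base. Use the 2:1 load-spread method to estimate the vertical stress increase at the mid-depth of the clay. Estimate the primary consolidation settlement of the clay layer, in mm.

S_c ≈ 202 mm

Mid-depth of clay below the ground surface: z = 3.4 + 7.2/2 = 7 m.
Total vertical stress at mid-clay: σ_v = 19×3.4 + 18.1×3.6 = 129.76 kPa.
Pore pressure: u = 9.81×(7 − 0) = 68.67 kPa.
Initial effective stress: σ'_0 = σ_v − u = 129.76 − 68.67 = 61.09 kPa.
Stress increase at mid-clay by the 2:1 spreading method:
Δσ ≈ qD²/(D+z)² = 258×5.9²/(5.9+7)² = 53.969 kPa
Final effective stress: σ'_f = σ'_0 + Δσ = 61.09 + 53.969 = 115.06 kPa.
Normally consolidated clay, so the full stress increment lies on the virgin compression line:
S_c = C_c·H/(1+e₀)·log₁₀(σ'_f/σ'_0) = 0.21×7.2/(1+1.06)×log₁₀(115.06/61.09)
    = 0.73398 × 0.27495 = 0.2018 m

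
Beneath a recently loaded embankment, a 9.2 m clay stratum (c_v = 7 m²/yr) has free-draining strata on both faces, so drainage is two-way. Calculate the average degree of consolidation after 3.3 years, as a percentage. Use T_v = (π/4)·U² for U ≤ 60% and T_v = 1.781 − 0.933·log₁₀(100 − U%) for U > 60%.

Drainage path length: H_d = H/2 = 4.6 m (double drainage).
T_v = c_v·t/H_d² = 7×3.3/4.6² = 1.0917.
T_v = 1.0917 corresponds to the U > 60% branch:
U = 1 − 10^((1.781 − T_v)/0.933)/100 = 0.9452

U ≈ 94.5 %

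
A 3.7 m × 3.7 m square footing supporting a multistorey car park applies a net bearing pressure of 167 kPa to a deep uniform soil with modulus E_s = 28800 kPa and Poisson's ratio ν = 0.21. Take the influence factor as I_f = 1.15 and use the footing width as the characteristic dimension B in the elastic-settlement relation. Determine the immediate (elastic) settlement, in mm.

S_e ≈ 23.6 mm

Immediate (elastic) settlement: S_e = q·B·(1−ν²)/E_s · I_f.
S_e = 167 × 3.7 × (1 − 0.21²) / 28800 × 1.15
    = 167 × 3.7 × 0.9559 / 28800 × 1.15
    = 0.02359 m = 23.59 mm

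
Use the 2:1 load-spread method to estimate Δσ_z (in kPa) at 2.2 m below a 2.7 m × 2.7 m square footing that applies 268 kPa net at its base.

Δσ_z ≈ 81.4 kPa

By the 2:1 method the load spreads at 1 horizontal : 2 vertical, so at depth z the loaded area has grown by z in each plan dimension:
Δσ = qBL/((B+z)(L+z)) = 268×2.7×2.7/((2.7+2.2)(2.7+2.2)) = 81.371 kPa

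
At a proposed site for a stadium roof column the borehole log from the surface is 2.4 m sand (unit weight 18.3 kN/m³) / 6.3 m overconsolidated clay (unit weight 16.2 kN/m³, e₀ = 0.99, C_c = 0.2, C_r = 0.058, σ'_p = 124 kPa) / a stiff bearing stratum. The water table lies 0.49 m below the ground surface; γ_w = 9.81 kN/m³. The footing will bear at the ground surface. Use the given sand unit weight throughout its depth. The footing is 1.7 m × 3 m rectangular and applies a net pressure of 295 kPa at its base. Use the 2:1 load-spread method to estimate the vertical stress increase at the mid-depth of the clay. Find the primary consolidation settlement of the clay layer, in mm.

S_c ≈ 34.2 mm

Mid-depth of clay below the ground surface: z = 2.4 + 6.3/2 = 5.55 m.
Total vertical stress at mid-clay: σ_v = 18.3×2.4 + 16.2×3.15 = 94.95 kPa.
Pore pressure: u = 9.81×(5.55 − 0.49) = 49.639 kPa.
Initial effective stress: σ'_0 = σ_v − u = 94.95 − 49.639 = 45.311 kPa.
Stress increase at mid-clay by the 2:1 spreading method:
Δσ = qBL/((B+z)(L+z)) = 295×1.7×3/((1.7+5.55)(3+5.55)) = 24.271 kPa
Final effective stress: σ'_f = 45.311 + 24.271 = 69.582 kPa.
σ'_f = 69.582 ≤ σ'_p = 124 kPa, so the clay remains overconsolidated and only the recompression index applies:
S_c = C_r·H/(1+e₀)·log₁₀(σ'_f/σ'_0) = 0.058×6.3/1.99×log₁₀(69.582/45.311)
    = 0.18362 × 0.18629 = 0.03421 m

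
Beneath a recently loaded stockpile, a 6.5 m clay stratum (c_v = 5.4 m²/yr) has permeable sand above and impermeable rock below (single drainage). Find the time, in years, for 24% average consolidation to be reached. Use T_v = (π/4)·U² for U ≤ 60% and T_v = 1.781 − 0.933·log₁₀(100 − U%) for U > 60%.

t ≈ 0.354 years

Drainage path length: H_d = H = 6.5 m (single drainage).
U ≤ 60%: T_v = (π/4)·U² = (π/4)×0.24² = 0.045239.
t = T_v·H_d²/c_v = 0.045239×6.5²/5.4 = 0.354 years.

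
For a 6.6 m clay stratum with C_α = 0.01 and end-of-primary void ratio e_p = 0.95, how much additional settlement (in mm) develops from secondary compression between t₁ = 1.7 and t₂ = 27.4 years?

Secondary compression: S_s = C_α·H/(1+e_p)·log₁₀(t₂/t₁)
S_s = 0.01×6.6/(1+0.95)×log₁₀(27.4/1.7)
    = 0.03385 × 1.207 = 0.04086 m

S_s ≈ 40.9 mm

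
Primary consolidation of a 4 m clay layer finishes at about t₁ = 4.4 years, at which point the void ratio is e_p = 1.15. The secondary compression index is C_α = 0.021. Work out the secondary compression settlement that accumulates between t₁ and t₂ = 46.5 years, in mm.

Secondary compression: S_s = C_α·H/(1+e_p)·log₁₀(t₂/t₁)
S_s = 0.021×4/(1+1.15)×log₁₀(46.5/4.4)
    = 0.03907 × 1.024 = 0.04001 m

S_s ≈ 40 mm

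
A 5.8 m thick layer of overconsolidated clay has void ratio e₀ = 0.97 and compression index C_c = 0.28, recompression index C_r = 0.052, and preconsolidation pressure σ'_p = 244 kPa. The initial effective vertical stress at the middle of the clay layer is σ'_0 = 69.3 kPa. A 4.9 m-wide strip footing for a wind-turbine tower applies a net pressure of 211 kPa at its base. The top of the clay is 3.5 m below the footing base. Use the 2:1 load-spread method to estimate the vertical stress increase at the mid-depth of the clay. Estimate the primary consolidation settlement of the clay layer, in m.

S_c ≈ 0.056 m

Mid-depth of clay below the footing base: z = 3.5 + 5.8/2 = 6.4 m.
Stress increase at mid-clay by the 2:1 spreading method:
Δσ = qB/(B+z) = 211×4.9/(4.9+6.4) = 91.496 kPa
Final effective stress: σ'_f = 69.3 + 91.496 = 160.8 kPa.
σ'_f = 160.8 ≤ σ'_p = 244 kPa, so the clay remains overconsolidated and only the recompression index applies:
S_c = C_r·H/(1+e₀)·log₁₀(σ'_f/σ'_0) = 0.052×5.8/1.97×log₁₀(160.8/69.3)
    = 0.1531 × 0.36555 = 0.05597 m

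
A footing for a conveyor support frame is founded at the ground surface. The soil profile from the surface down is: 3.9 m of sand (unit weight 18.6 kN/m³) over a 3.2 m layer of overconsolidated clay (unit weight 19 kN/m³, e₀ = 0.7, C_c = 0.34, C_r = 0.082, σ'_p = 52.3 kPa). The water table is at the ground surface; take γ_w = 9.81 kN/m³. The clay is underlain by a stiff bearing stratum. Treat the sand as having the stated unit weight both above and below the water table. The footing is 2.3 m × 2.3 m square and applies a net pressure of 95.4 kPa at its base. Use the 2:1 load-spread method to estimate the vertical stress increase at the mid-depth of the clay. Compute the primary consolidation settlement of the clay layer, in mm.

Mid-depth of clay below the ground surface: z = 3.9 + 3.2/2 = 5.5 m.
Total vertical stress at mid-clay: σ_v = 18.6×3.9 + 19×1.6 = 102.94 kPa.
Pore pressure: u = 9.81×(5.5 − 0) = 53.955 kPa.
Initial effective stress: σ'_0 = σ_v − u = 102.94 − 53.955 = 48.985 kPa.
Stress increase at mid-clay by the 2:1 spreading method:
Δσ = qBL/((B+z)(L+z)) = 95.4×2.3×2.3/((2.3+5.5)(2.3+5.5)) = 8.295 kPa
Final effective stress: σ'_f = 48.985 + 8.295 = 57.28 kPa.
σ'_f = 57.28 > σ'_p = 52.3 kPa, so the stress path crosses the preconsolidation pressure — recompression up to σ'_p, then virgin compression beyond:
S_c = H/(1+e₀)·[C_r·log₁₀(σ'_p/σ'_0) + C_c·log₁₀(σ'_f/σ'_p)]
    = 3.2/1.7 × [0.082×log₁₀(52.3/48.985) + 0.34×log₁₀(57.28/52.3)]
    = 1.8824 × [0.002332 + 0.01343] = 0.02967 m

S_c ≈ 29.7 mm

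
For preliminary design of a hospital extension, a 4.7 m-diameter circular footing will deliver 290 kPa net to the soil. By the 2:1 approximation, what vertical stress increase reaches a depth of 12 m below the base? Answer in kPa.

By the 2:1 method the load spreads at 1 horizontal : 2 vertical, so at depth z the loaded area has grown by z in each plan dimension:
Δσ ≈ qD²/(D+z)² = 290×4.7²/(4.7+12)² = 22.97 kPa

Δσ_z ≈ 23 kPa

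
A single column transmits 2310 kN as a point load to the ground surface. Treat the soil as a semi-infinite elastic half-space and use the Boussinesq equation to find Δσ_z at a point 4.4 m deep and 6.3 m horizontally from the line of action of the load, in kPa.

Boussinesq vertical stress below a point load on an elastic half-space:
Δσ_z = 3P/(2πz²) · [1 + (r/z)²]^(−5/2)
r/z = 6.3/4.4 = 1.4318; [1+(r/z)²]^(−5/2) = 0.061548.
Δσ_z = 3×2310/(2π×4.4²) × 0.061548 = 56.97 × 0.061548 = 3.506 kPa

Δσ_z ≈ 3.51 kPa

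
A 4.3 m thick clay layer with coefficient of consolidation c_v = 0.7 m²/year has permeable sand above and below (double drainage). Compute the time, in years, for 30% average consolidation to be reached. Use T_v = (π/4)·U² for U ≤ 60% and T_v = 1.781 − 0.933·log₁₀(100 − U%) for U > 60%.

t ≈ 0.467 years

Drainage path length: H_d = H/2 = 2.15 m (double drainage).
U ≤ 60%: T_v = (π/4)·U² = (π/4)×0.3² = 0.070686.
t = T_v·H_d²/c_v = 0.070686×2.15²/0.7 = 0.4668 years.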